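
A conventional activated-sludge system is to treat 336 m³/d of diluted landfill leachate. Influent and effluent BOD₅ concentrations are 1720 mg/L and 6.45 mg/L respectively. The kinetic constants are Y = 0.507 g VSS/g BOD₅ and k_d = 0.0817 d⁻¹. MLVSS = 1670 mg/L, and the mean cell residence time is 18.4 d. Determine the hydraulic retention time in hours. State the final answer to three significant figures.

τ ≈ 91.8 h

From the SRT design equation V = Y Q (S₀−S) θ_c / [X (1 + k_d θ_c)] = 0.507 × 336 × (1720 − 6.45) × 18.4 / [1670 × (1 + 0.0817 × 18.4)] = 5.37×10^6 / 4180 = 1285 m³.
τ = V/Q = 1285/336 = 3.824 d, or 91.77 h.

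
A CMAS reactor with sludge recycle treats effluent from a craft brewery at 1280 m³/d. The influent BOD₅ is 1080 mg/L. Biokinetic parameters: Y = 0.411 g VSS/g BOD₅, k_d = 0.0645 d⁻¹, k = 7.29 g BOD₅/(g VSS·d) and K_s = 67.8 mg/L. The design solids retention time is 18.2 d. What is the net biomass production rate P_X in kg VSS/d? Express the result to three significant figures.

P_X ≈ 261 kg VSS/d

Effluent substrate depends only on kinetics and SRT: S = K_s(1 + k_d θ_c) / [θ_c(Yk − k_d) − 1] = 67.8 × (1 + 0.0645 × 18.2) / [18.2 × (0.411 × 7.29 − 0.0645) − 1] = 147.4 / 52.36 = 2.815 mg/L.
Correct the yield for decay: Y_obs = Y/(1 + k_d θ_c) = 0.411 / (1 + 0.0645 × 18.2) = 0.411 / 2.174 = 0.1891.
Mass of BOD₅ removed per day: Q(S₀ − S) = 1280 × 1077 g/m³ = 1379 kg/d.
Biomass produced: P_X = Y_obs·Q·ΔS = 0.1891 × 1379 ≈ 260.7 kg VSS/d.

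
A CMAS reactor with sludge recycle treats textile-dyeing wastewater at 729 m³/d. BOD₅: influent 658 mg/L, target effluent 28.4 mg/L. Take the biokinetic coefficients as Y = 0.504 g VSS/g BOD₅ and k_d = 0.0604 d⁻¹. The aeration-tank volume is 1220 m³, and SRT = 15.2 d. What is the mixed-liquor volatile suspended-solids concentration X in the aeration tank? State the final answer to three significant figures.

X ≈ 1500 mg/L

From V·X·(1 + k_d·θ_c) = Y·Q·(S₀ − S)·θ_c: X = 0.504 × 729 × (658 − 28.4) × 15.2 / [1220 × (1 + 0.0604 × 15.2)] = 1503 mg/L.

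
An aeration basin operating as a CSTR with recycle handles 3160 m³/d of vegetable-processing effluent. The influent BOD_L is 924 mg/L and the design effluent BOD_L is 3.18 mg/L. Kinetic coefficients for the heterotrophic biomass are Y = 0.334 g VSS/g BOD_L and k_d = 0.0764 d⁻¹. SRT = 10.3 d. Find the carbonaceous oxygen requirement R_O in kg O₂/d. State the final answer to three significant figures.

Y_obs = Y / (1 + k_d θ_c) = 0.334 / (1 + 0.0764 × 10.3) = 0.334 / 1.787 = 0.1869.
ΔS = 924 − 3.18 = 920.8 mg/L, so the substrate removal rate is 3160 × 920.8/1000 = 2910 kg BOD_L/d.
Net sludge production P_X = 0.1869 × 2910 = 543.9 kg VSS/d.
R_O = Q·(S₀ − S) − 1.42·P_X = 2910 − 1.42 × 543.9 = 2137 kg O₂/d.

R_O ≈ 2140 kg O₂/d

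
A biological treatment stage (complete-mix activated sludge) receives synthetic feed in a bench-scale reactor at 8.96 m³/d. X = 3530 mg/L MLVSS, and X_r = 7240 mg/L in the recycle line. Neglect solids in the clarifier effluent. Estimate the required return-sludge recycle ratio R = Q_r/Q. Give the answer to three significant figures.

R = Q_r/Q = X/(X_r − X) = 3530 / (7240 − 3530) = 0.9515.

R ≈ 0.951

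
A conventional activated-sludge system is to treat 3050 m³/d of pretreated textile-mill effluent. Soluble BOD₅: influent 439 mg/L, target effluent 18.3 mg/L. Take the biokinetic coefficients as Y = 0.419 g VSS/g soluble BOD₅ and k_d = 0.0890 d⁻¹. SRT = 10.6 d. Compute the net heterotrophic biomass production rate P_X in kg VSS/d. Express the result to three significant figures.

P_X ≈ 277 kg VSS/d

The observed yield is Y_obs = Y/(1 + k_d·θ_c) = 0.419 / (1 + 0.0890 × 10.6) = 0.419 / 1.943 = 0.2156 g VSS per g soluble BOD₅ removed.
Q·(S₀ − S) = 3050 × (439 − 18.3) × 10⁻³ = 1283 kg/d removed.
Biomass produced: P_X = Y_obs·Q·ΔS = 0.2156 × 1283 ≈ 276.6 kg VSS/d.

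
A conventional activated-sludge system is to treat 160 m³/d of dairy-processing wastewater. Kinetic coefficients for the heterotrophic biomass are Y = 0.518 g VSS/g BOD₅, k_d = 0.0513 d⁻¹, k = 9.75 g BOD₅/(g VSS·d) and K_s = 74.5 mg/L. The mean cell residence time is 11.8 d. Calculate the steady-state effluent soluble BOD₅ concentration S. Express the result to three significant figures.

S ≈ 2.06 mg/L

From the Monod/SRT balance for a CMAS, S = K_s·(1+k_d θ_c)/[θ_c·(Y k − k_d) − 1] = 74.5 × (1 + 0.0513 × 11.8) / [11.8 × (0.518 × 9.75 − 0.0513) − 1] = 119.6 / 57.99 = 2.062 mg/L.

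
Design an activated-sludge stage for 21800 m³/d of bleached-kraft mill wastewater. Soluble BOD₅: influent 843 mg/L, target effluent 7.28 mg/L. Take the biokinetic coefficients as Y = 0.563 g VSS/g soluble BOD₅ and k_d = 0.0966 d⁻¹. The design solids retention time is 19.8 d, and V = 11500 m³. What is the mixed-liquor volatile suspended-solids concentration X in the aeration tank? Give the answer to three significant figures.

X ≈ 6060 mg/L

Solving the biomass balance for X: X = Y Q (S₀−S) θ_c / [V (1+k_d θ_c)] = 0.563 × 21800 × (843 − 7.28) × 19.8 / [11500 × (1 + 0.0966 × 19.8)] = 6063 mg/L.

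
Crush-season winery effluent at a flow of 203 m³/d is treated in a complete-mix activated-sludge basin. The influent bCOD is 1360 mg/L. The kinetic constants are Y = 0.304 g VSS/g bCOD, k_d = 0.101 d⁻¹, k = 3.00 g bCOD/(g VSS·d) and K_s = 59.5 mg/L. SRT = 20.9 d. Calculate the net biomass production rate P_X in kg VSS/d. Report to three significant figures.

From the Monod/SRT balance for a CMAS, S = K_s·(1+k_d θ_c)/[θ_c·(Y k − k_d) − 1] = 59.5 × (1 + 0.101 × 20.9) / [20.9 × (0.304 × 3.00 − 0.101) − 1] = 185.1 / 15.95 = 11.60 mg/L.
Observed yield with endogenous decay: Y_obs = Y / (1 + k_d·θ_c) = 0.304 / (1 + 0.101 × 20.9) = 0.304 / 3.111 = 0.09772 g VSS/g bCOD.
Mass of bCOD removed per day: Q(S₀ − S) = 203 × 1348 g/m³ = 273.7 kg/d.
Biomass produced: P_X = Y_obs·Q·ΔS = 0.09772 × 273.7 ≈ 26.75 kg VSS/d.

P_X ≈ 26.7 kg VSS/d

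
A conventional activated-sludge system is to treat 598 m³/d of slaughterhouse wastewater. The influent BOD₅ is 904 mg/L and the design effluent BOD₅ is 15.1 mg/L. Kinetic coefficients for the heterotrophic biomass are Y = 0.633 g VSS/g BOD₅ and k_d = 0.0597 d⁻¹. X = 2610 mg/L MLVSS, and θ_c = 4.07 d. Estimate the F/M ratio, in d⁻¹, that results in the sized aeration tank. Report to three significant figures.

F/M ≈ 0.491 d⁻¹

Steady-state biomass mass balance: V·X·(1 + k_d·θ_c) = Y·Q·(S₀ − S)·θ_c, so V = 0.633 × 598 × (904 − 15.1) × 4.07 / [2610 × (1 + 0.0597 × 4.07)] = 1.37×10^6 / 3244 = 422.1 m³.
F/M = Q·S₀ / (V·X) = 598 × 904 / (422.1 × 2610) = 0.4907 g BOD₅·(g VSS·d)⁻¹.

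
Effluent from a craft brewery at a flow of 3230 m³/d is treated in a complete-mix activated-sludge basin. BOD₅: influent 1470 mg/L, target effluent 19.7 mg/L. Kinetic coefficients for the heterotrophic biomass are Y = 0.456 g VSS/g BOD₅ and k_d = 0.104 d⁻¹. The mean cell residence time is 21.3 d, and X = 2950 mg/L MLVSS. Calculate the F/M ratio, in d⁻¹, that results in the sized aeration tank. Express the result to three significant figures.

From the SRT design equation V = Y Q (S₀−S) θ_c / [X (1 + k_d θ_c)] = 0.456 × 3230 × (1470 − 19.7) × 21.3 / [2950 × (1 + 0.104 × 21.3)] = 4.55×10^7 / 9485 = 4797 m³.
F/M = applied load / biomass = Q·S₀/(V·X) = 3230 × 1470 / (4797 × 2950) = 0.3355 d⁻¹.

F/M ≈ 0.336 d⁻¹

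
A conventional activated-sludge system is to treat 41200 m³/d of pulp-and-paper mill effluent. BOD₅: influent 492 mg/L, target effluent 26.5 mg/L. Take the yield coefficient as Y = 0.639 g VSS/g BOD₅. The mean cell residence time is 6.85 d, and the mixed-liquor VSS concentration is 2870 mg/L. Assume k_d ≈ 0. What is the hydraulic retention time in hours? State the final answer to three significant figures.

V·X = Y·Q·ΔS·θ_c gives V = 0.639 × 41200 × (492 − 26.5) × 6.85 / 2870 = 29250 m³.
HRT = V/Q = 29250 m³ / 41200 m³·d⁻¹ = 0.7100 d × 24 = 17.04 h.

τ ≈ 17.0 h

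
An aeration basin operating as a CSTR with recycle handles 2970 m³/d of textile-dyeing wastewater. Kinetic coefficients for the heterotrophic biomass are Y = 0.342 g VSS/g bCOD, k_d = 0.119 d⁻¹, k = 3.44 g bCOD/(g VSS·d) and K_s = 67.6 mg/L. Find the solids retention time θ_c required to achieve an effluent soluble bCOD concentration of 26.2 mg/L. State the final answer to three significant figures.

θ_c ≈ 4.77 d

Specific growth rate at S = 26.2 mg/L: μ = YkS/(K_s+S) = 0.342·3.44·26.2/(67.6+26.2) = 0.3286 d⁻¹.
1/θ_c = 0.3286 − 0.119 = 0.2096 d⁻¹, so θ_c = 4.771 d.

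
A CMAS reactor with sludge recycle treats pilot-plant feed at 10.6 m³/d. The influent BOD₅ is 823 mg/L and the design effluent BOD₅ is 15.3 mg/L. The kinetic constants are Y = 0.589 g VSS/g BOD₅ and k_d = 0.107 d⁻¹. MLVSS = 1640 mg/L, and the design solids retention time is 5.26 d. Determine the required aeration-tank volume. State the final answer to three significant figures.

V ≈ 10.3 m³

From the SRT design equation V = Y Q (S₀−S) θ_c / [X (1 + k_d θ_c)] = 0.589 × 10.6 × (823 − 15.3) × 5.26 / [1640 × (1 + 0.107 × 5.26)] = 2.65×10^4 / 2563 = 10.35 m³.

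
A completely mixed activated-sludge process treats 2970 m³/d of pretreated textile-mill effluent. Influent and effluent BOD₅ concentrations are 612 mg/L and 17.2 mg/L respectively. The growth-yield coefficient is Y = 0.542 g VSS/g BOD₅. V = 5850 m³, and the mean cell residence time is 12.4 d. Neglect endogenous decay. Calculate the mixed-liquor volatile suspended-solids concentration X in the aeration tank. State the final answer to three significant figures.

Without decay, X = Y Q (S₀−S) θ_c / V = 0.542 × 2970 × (612 − 17.2) × 12.4 / 5850 = 2030 mg/L.

X ≈ 2030 mg/L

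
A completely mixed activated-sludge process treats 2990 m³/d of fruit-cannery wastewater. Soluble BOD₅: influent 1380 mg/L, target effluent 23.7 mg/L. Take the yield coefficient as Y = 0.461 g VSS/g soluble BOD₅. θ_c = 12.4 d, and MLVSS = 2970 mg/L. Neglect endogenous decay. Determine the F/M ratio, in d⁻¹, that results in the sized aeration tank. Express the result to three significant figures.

With k_d = 0 the design equation reduces to V = Y Q (S₀−S) θ_c / X = 0.461 × 2990 × (1380 − 23.7) × 12.4 / 2970 = 7805 m³.
F/M = Q·S₀ / (V·X) = 2990 × 1380 / (7805 × 2970) = 0.1780 g soluble BOD₅·(g VSS·d)⁻¹.

F/M ≈ 0.178 d⁻¹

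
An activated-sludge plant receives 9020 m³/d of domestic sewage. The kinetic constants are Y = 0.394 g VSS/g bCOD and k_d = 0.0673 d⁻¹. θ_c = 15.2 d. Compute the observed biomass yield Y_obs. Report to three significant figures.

Correct the yield for decay: Y_obs = Y/(1 + k_d θ_c) = 0.394 / (1 + 0.0673 × 15.2) = 0.394 / 2.023 = 0.1948.

Y_obs ≈ 0.195 g VSS/g bCOD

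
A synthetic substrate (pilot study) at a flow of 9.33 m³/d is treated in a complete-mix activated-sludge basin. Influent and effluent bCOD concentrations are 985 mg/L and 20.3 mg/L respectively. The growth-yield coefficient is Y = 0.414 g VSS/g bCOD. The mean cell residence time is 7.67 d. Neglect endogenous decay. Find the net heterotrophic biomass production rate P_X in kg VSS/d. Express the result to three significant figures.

P_X ≈ 3.73 kg VSS/d

With endogenous decay neglected, the observed yield equals the true yield: Y_obs = Y = 0.414 g VSS/g bCOD.
Substrate removed = Q·(S₀ − S) = 9.33 m³/d × (985 − 20.3) g/m³ = 9×10^3 g/d = 9.001 kg/d.
So the net sludge growth is P_X = 0.4140 × 9.001 = 3.726 kg VSS/d.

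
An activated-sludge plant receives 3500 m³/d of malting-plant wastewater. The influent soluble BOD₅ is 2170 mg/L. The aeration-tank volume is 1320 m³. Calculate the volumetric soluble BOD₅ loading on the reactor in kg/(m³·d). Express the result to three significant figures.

Applied soluble BOD₅ load per unit volume = Q·S₀/V = (3500 × 2170/1000)/1320 = 5.754 kg soluble BOD₅·m⁻³·d⁻¹.

L_v ≈ 5.75 kg soluble BOD₅/(m³·d)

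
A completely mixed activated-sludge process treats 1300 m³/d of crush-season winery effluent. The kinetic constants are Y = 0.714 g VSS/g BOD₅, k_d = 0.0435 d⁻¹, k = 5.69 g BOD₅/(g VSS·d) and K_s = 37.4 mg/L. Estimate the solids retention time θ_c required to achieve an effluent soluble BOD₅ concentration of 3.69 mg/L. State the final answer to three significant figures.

From 1/θ_c = Y·k·S/(K_s + S) − k_d: Y·k·S/(K_s+S) = 0.714 × 5.69 × 3.69 / (37.4 + 3.69) = 0.3648 d⁻¹.
1/θ_c = 0.3648 − 0.0435 = 0.3213 d⁻¹, so θ_c = 3.112 d.

θ_c ≈ 3.11 d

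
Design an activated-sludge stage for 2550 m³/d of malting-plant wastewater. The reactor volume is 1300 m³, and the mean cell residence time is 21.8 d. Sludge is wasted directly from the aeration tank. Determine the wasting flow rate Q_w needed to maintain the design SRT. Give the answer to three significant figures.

Wasting from the aeration tank: Q_w = V / θ_c = 1300 / 21.8 = 59.63 m³/d.

Q_w ≈ 59.6 m³/d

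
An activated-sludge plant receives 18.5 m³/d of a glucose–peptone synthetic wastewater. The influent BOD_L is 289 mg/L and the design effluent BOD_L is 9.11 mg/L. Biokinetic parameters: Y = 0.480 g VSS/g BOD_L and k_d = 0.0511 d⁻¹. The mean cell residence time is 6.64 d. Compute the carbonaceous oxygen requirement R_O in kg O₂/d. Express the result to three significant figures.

Observed yield with endogenous decay: Y_obs = Y / (1 + k_d·θ_c) = 0.480 / (1 + 0.0511 × 6.64) = 0.480 / 1.339 = 0.3584 g VSS/g BOD_L.
ΔS = 289 − 9.11 = 279.9 mg/L, so the substrate removal rate is 18.5 × 279.9/1000 = 5.178 kg BOD_L/d.
Net sludge production P_X = 0.3584 × 5.178 = 1.856 kg VSS/d.
R_O = Q·ΔS − 1.42 P_X = 5.178 − 2.635 = 2.543 kg O₂/d.

R_O ≈ 2.54 kg O₂/d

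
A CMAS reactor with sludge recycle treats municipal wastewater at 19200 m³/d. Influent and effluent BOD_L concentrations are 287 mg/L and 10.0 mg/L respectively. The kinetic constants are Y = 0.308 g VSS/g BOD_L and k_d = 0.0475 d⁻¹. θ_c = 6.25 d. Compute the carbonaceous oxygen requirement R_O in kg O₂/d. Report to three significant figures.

The observed yield is Y_obs = Y/(1 + k_d·θ_c) = 0.308 / (1 + 0.0475 × 6.25) = 0.308 / 1.297 = 0.2375 g VSS per g BOD_L removed.
Substrate removed = Q·(S₀ − S) = 19200 m³/d × (287 − 10.0) g/m³ = 5.32×10^6 g/d = 5318 kg/d.
Biomass synthesised: P_X = Y_obs × 5318 = 1263 kg VSS/d.
Carbonaceous O₂ demand = substrate oxidised − cell-mass equivalent = 5318 − 1.42 × 1263 = 3525 kg O₂/d.

R_O ≈ 3520 kg O₂/d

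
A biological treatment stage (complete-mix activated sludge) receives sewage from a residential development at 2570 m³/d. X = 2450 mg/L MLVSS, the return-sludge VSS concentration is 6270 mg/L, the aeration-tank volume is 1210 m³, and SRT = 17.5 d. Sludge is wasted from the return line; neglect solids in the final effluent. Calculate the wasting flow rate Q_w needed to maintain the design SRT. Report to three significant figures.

Q_w = (V·X)/(θ_c X_r) = 1210 × 2450 / (17.5 × 6270) = 27.02 m³/d.

Q_w ≈ 27.0 m³/d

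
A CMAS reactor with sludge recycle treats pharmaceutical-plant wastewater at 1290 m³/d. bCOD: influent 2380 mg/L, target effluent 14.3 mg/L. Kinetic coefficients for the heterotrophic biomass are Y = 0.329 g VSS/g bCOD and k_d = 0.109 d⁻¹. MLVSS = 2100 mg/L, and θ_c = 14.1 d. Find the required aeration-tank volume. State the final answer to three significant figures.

Rearranging the biomass balance for a CMAS with decay, V = Y·Q·ΔS·θ_c / [X·(1+k_d θ_c)] = 0.329 × 1290 × (2380 − 14.3) × 14.1 / [2100 × (1 + 0.109 × 14.1)] = 1.42×10^7 / 5327 = 2657 m³.

V ≈ 2660 m³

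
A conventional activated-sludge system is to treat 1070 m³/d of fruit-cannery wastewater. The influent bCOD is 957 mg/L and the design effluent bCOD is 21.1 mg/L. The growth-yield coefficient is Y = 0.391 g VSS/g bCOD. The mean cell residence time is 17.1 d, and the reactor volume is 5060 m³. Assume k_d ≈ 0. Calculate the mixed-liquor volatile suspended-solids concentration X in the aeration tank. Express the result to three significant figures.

X ≈ 1320 mg/L

Without decay, X = Y Q (S₀−S) θ_c / V = 0.391 × 1070 × (957 − 21.1) × 17.1 / 5060 = 1323 mg/L.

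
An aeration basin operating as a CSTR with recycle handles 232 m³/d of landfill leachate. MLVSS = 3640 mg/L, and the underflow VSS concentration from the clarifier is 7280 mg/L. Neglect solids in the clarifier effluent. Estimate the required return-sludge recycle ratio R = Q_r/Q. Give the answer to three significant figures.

R ≈ 1.00

Mass balance around the secondary clarifier (neglecting effluent solids): R = X / (X_r − X) = 3640 / (7280 − 3640) = 1.000.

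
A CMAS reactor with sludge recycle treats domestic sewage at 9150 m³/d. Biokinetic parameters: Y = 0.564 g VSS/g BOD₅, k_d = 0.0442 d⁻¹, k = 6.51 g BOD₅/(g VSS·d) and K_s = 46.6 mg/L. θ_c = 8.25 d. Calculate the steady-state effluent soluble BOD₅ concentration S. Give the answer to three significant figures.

Effluent substrate depends only on kinetics and SRT: S = K_s(1 + k_d θ_c) / [θ_c(Yk − k_d) − 1] = 46.6 × (1 + 0.0442 × 8.25) / [8.25 × (0.564 × 6.51 − 0.0442) − 1] = 63.59 / 28.93 = 2.198 mg/L.

S ≈ 2.20 mg/L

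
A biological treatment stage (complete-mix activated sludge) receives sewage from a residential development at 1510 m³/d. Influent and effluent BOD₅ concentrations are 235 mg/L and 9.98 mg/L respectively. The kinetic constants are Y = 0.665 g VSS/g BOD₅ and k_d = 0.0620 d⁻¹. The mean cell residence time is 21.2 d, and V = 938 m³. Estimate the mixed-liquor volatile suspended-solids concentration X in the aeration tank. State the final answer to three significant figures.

X = Y·Q·ΔS·θ_c / [V·(1 + k_d θ_c)] = 0.665 × 1510 × (235 − 9.98) × 21.2 / [938 × (1 + 0.0620 × 21.2)] = 2207 mg/L.

X ≈ 2210 mg/L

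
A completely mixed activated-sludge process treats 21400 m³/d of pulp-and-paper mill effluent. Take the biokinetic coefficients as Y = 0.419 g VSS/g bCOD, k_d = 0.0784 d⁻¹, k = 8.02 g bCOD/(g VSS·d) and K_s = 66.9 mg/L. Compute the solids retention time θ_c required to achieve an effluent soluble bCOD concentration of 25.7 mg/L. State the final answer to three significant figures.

θ_c ≈ 1.17 d

Specific growth rate at S = 25.7 mg/L: μ = YkS/(K_s+S) = 0.419·8.02·25.7/(66.9+25.7) = 0.9326 d⁻¹.
1/θ_c = 0.9326 − 0.0784 = 0.8542 d⁻¹, so θ_c = 1.171 d.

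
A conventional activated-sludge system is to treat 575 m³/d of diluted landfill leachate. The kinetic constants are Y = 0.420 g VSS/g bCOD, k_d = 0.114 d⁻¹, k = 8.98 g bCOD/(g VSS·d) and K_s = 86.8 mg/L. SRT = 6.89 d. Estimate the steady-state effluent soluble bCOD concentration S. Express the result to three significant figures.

For a completely mixed reactor with recycle the Lawrence–McCarty relation gives S = K_s·(1 + k_d·θ_c) / [θ_c·(Y·k − k_d) − 1] = 86.8 × (1 + 0.114 × 6.89) / [6.89 × (0.420 × 8.98 − 0.114) − 1] = 155.0 / 24.20 = 6.404 mg/L.

S ≈ 6.40 mg/L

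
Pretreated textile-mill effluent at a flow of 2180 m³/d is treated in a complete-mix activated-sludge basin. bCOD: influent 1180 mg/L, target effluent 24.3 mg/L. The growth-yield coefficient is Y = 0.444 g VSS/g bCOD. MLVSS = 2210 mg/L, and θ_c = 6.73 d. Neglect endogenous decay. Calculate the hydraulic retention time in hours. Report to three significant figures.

Biomass mass balance (decay neglected): V·X = Y·Q·(S₀ − S)·θ_c, so V = 0.444 × 2180 × (1180 − 24.3) × 6.73 / 2210 = 3406 m³.
τ = V/Q = 3406/2180 = 1.563 d, or 37.50 h.

τ ≈ 37.5 h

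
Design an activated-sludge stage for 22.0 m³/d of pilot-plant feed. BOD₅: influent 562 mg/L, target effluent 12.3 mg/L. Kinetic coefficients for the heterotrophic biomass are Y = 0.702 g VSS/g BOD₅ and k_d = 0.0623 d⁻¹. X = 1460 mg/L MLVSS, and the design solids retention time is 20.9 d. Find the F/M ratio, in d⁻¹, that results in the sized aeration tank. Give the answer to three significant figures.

From the SRT design equation V = Y Q (S₀−S) θ_c / [X (1 + k_d θ_c)] = 0.702 × 22.0 × (562 − 12.3) × 20.9 / [1460 × (1 + 0.0623 × 20.9)] = 1.77×10^5 / 3361 = 52.79 m³.
F/M = Q·S₀ / (V·X) = 22.0 × 562 / (52.79 × 1460) = 0.1604 g BOD₅·(g VSS·d)⁻¹.

F/M ≈ 0.160 d⁻¹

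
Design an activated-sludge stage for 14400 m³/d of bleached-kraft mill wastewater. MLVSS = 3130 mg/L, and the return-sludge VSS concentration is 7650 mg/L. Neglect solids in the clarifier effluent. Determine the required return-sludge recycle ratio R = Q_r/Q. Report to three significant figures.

R ≈ 0.692

R = Q_r/Q = X/(X_r − X) = 3130 / (7650 − 3130) = 0.6925.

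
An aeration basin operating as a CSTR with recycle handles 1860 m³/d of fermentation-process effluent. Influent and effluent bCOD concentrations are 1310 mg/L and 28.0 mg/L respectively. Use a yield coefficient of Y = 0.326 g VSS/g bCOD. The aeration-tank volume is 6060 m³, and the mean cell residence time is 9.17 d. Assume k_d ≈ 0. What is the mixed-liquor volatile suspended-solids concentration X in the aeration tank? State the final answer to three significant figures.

X ≈ 1180 mg/L

Without decay, X = Y Q (S₀−S) θ_c / V = 0.326 × 1860 × (1310 − 28.0) × 9.17 / 6060 = 1176 mg/L.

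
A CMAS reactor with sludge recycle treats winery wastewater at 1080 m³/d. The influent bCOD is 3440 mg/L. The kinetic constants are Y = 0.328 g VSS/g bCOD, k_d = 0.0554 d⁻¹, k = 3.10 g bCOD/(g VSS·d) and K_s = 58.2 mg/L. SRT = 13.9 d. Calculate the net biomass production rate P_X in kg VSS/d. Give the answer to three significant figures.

Effluent substrate depends only on kinetics and SRT: S = K_s(1 + k_d θ_c) / [θ_c(Yk − k_d) − 1] = 58.2 × (1 + 0.0554 × 13.9) / [13.9 × (0.328 × 3.10 − 0.0554) − 1] = 103.0 / 12.36 = 8.332 mg/L.
The observed yield is Y_obs = Y/(1 + k_d·θ_c) = 0.328 / (1 + 0.0554 × 13.9) = 0.328 / 1.770 = 0.1853 g VSS per g bCOD removed.
ΔS = 3440 − 8.33 = 3432 mg/L, so the substrate removal rate is 1080 × 3432/1000 = 3706 kg bCOD/d.
Net biomass production P_X = Y_obs × Q·(S₀ − S) = 0.1853 × 3706 = 686.8 kg VSS/d.

P_X ≈ 687 kg VSS/d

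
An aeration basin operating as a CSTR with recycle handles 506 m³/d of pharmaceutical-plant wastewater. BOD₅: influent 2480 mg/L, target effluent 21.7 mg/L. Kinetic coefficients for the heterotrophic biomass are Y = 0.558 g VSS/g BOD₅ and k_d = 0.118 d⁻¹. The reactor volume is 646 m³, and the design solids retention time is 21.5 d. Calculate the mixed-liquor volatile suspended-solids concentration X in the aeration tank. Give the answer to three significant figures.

From V·X·(1 + k_d·θ_c) = Y·Q·(S₀ − S)·θ_c: X = 0.558 × 506 × (2480 − 21.7) × 21.5 / [646 × (1 + 0.118 × 21.5)] = 6531 mg/L.

X ≈ 6530 mg/L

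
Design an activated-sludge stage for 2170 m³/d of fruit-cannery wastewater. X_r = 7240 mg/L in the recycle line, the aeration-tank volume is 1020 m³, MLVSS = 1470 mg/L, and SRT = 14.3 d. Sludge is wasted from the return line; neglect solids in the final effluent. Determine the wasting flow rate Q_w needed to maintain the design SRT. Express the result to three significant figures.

Q_w ≈ 14.5 m³/d

Q_w = (V·X)/(θ_c X_r) = 1020 × 1470 / (14.3 × 7240) = 14.48 m³/d.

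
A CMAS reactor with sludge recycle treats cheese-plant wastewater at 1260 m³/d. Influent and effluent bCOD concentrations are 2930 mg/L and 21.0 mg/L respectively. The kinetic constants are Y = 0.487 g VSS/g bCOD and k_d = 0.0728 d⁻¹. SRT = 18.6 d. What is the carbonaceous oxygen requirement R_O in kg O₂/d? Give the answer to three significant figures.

Observed yield with endogenous decay: Y_obs = Y / (1 + k_d·θ_c) = 0.487 / (1 + 0.0728 × 18.6) = 0.487 / 2.354 = 0.2069 g VSS/g bCOD.
Substrate removed = Q·(S₀ − S) = 1260 m³/d × (2930 − 21.0) g/m³ = 3.67×10^6 g/d = 3665 kg/d.
Net sludge production P_X = 0.2069 × 3665 = 758.3 kg VSS/d.
Carbonaceous O₂ demand = substrate oxidised − cell-mass equivalent = 3665 − 1.42 × 758.3 = 2589 kg O₂/d.

R_O ≈ 2590 kg O₂/d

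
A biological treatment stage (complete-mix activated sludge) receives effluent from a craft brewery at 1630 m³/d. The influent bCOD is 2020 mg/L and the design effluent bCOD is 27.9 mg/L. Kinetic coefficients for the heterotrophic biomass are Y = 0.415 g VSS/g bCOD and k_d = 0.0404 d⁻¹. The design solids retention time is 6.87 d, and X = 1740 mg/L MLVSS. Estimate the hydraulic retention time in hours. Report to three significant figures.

τ ≈ 61.3 h

Rearranging the biomass balance for a CMAS with decay, V = Y·Q·ΔS·θ_c / [X·(1+k_d θ_c)] = 0.415 × 1630 × (2020 − 27.9) × 6.87 / [1740 × (1 + 0.0404 × 6.87)] = 9.26×10^6 / 2223 = 4165 m³.
Hydraulic retention time τ = V/Q = 4165 / 1630 = 2.555 d = 61.32 h.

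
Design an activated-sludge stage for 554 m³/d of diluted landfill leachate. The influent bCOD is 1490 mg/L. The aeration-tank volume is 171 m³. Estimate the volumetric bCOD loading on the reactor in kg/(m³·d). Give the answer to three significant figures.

Volumetric loading L_v = Q·S₀ / V = 554 × 1490 g/m³ / 171.0 m³ = 4827 g/(m³·d) = 4.827 kg bCOD/(m³·d).

L_v ≈ 4.83 kg bCOD/(m³·d)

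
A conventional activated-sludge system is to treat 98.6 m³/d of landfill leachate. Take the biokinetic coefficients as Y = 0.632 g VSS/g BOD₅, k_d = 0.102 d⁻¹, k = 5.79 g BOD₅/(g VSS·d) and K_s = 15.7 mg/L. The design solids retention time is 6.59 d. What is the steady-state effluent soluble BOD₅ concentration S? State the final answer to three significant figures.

S ≈ 1.17 mg/L

For a completely mixed reactor with recycle the Lawrence–McCarty relation gives S = K_s·(1 + k_d·θ_c) / [θ_c·(Y·k − k_d) − 1] = 15.7 × (1 + 0.102 × 6.59) / [6.59 × (0.632 × 5.79 − 0.102) − 1] = 26.25 / 22.44 = 1.170 mg/L.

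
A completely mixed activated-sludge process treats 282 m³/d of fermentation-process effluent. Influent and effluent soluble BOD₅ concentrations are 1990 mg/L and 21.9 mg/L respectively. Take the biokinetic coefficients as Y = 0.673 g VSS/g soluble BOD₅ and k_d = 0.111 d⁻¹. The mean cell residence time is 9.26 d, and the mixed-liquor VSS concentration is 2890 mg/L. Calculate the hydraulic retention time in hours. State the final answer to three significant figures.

τ ≈ 50.2 h

From the SRT design equation V = Y Q (S₀−S) θ_c / [X (1 + k_d θ_c)] = 0.673 × 282 × (1990 − 21.9) × 9.26 / [2890 × (1 + 0.111 × 9.26)] = 3.46×10^6 / 5861 = 590.2 m³.
τ = V/Q = 590.2/282 = 2.093 d, or 50.23 h.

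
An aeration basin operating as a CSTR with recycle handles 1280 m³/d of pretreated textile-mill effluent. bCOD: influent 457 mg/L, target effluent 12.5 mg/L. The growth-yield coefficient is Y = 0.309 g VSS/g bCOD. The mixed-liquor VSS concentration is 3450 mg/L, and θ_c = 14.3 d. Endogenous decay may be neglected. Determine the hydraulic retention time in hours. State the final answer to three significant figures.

τ ≈ 13.7 h

With k_d = 0 the design equation reduces to V = Y Q (S₀−S) θ_c / X = 0.309 × 1280 × (457 − 12.5) × 14.3 / 3450 = 728.7 m³.
HRT = V/Q = 728.7 m³ / 1280 m³·d⁻¹ = 0.5693 d × 24 = 13.66 h.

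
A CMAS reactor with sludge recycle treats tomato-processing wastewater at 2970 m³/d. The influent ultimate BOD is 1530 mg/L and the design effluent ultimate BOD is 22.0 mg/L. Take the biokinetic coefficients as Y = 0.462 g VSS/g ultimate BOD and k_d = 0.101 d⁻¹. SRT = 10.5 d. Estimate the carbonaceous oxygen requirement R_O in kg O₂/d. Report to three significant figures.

Correct the yield for decay: Y_obs = Y/(1 + k_d θ_c) = 0.462 / (1 + 0.101 × 10.5) = 0.462 / 2.061 = 0.2242.
Substrate removed = Q·(S₀ − S) = 2970 m³/d × (1530 − 22.0) g/m³ = 4.48×10^6 g/d = 4479 kg/d.
Biomass synthesised: P_X = Y_obs × 4479 = 1004 kg VSS/d.
R_O = Q·ΔS − 1.42 P_X = 4479 − 1426 = 3053 kg O₂/d.

R_O ≈ 3050 kg O₂/d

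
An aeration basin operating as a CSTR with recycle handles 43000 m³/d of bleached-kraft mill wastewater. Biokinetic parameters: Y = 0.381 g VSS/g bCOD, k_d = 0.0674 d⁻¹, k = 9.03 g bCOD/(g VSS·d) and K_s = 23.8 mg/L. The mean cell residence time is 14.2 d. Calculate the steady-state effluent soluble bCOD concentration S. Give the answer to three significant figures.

S ≈ 0.993 mg/L

For a completely mixed reactor with recycle the Lawrence–McCarty relation gives S = K_s·(1 + k_d·θ_c) / [θ_c·(Y·k − k_d) − 1] = 23.8 × (1 + 0.0674 × 14.2) / [14.2 × (0.381 × 9.03 − 0.0674) − 1] = 46.58 / 46.90 = 0.9932 mg/L.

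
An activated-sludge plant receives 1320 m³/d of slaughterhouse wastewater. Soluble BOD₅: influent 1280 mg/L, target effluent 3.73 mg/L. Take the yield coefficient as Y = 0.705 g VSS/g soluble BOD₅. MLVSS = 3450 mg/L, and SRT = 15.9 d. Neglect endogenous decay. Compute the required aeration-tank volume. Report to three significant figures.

V ≈ 5470 m³

With k_d = 0 the design equation reduces to V = Y Q (S₀−S) θ_c / X = 0.705 × 1320 × (1280 − 3.73) × 15.9 / 3450 = 5474 m³.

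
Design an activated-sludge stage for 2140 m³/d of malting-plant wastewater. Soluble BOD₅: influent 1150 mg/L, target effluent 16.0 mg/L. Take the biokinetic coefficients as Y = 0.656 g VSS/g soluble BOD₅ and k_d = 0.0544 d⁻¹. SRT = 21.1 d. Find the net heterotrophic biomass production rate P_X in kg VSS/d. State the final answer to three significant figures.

P_X ≈ 741 kg VSS/d

Correct the yield for decay: Y_obs = Y/(1 + k_d θ_c) = 0.656 / (1 + 0.0544 × 21.1) = 0.656 / 2.148 = 0.3054.
ΔS = 1150 − 16.0 = 1134 mg/L, so the substrate removal rate is 2140 × 1134/1000 = 2427 kg soluble BOD₅/d.
Biomass produced: P_X = Y_obs·Q·ΔS = 0.3054 × 2427 ≈ 741.2 kg VSS/d.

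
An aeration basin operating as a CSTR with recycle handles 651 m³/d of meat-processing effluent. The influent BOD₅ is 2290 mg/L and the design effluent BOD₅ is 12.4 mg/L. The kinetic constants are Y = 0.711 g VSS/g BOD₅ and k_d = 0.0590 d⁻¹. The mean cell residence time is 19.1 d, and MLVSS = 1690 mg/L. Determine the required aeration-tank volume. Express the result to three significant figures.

From the SRT design equation V = Y Q (S₀−S) θ_c / [X (1 + k_d θ_c)] = 0.711 × 651 × (2290 − 12.4) × 19.1 / [1690 × (1 + 0.0590 × 19.1)] = 2.01×10^7 / 3594 = 5602 m³.

V ≈ 5600 m³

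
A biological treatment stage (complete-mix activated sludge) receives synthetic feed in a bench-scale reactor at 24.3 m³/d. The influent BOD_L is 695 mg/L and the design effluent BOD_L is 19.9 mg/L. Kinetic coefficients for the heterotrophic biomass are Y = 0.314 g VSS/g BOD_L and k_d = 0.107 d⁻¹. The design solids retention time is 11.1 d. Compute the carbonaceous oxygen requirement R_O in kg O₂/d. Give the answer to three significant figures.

Correct the yield for decay: Y_obs = Y/(1 + k_d θ_c) = 0.314 / (1 + 0.107 × 11.1) = 0.314 / 2.188 = 0.1435.
Q·(S₀ − S) = 24.3 × (695 − 19.9) × 10⁻³ = 16.40 kg/d removed.
Biomass synthesised: P_X = Y_obs × 16.40 = 2.355 kg VSS/d.
Carbonaceous O₂ demand = substrate oxidised − cell-mass equivalent = 16.40 − 1.42 × 2.355 = 13.06 kg O₂/d.

R_O ≈ 13.1 kg O₂/d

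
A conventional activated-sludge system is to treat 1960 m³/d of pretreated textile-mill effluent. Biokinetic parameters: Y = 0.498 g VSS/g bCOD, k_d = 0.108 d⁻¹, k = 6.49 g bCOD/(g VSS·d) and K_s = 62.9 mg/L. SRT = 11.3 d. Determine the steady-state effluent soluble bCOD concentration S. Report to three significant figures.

S ≈ 4.07 mg/L

Effluent substrate depends only on kinetics and SRT: S = K_s(1 + k_d θ_c) / [θ_c(Yk − k_d) − 1] = 62.9 × (1 + 0.108 × 11.3) / [11.3 × (0.498 × 6.49 − 0.108) − 1] = 139.7 / 34.30 = 4.072 mg/L.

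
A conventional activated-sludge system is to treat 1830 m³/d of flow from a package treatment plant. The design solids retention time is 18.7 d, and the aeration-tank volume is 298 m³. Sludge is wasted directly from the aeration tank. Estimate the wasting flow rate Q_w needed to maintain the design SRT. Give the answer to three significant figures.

Q_w ≈ 15.9 m³/d

For wasting at MLVSS concentration, Q_w = V/θ_c = 298.0/18.7 = 15.94 m³/d.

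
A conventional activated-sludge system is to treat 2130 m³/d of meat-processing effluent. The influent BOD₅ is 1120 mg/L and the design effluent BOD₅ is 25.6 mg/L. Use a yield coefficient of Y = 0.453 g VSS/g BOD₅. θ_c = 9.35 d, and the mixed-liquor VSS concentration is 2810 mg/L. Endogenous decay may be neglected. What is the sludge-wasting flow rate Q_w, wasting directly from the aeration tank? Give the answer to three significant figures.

Biomass mass balance (decay neglected): V·X = Y·Q·(S₀ − S)·θ_c, so V = 0.453 × 2130 × (1120 − 25.6) × 9.35 / 2810 = 3514 m³.
For wasting at MLVSS concentration, Q_w = V/θ_c = 3514/9.35 = 375.8 m³/d.

Q_w ≈ 376 m³/d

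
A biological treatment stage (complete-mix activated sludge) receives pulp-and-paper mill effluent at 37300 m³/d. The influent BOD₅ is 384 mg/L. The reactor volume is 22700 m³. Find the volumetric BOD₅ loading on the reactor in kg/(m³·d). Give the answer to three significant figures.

Applied BOD₅ load per unit volume = Q·S₀/V = (37300 × 384/1000)/22700 = 0.6310 kg BOD₅·m⁻³·d⁻¹.

L_v ≈ 0.631 kg BOD₅/(m³·d)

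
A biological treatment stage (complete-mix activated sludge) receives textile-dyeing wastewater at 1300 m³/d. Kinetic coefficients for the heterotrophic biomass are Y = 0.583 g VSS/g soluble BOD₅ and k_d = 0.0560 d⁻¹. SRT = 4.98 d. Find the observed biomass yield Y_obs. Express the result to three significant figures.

The observed yield is Y_obs = Y/(1 + k_d·θ_c) = 0.583 / (1 + 0.0560 × 4.98) = 0.583 / 1.279 = 0.4559 g VSS per g soluble BOD₅ removed.

Y_obs ≈ 0.456 g VSS/g soluble BOD₅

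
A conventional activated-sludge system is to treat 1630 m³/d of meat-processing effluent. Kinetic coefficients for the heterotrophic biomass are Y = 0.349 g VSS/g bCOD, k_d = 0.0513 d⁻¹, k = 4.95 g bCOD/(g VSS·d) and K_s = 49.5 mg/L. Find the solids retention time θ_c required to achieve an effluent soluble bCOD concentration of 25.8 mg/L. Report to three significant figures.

At the target effluent, Y k S/(K_s+S) = 0.349×4.95×25.8/75.30 = 0.5919 d⁻¹.
Then 1/θ_c = μ − k_d = 0.5919 − 0.0513 = 0.5406 d⁻¹, giving θ_c = 1.850 d.

θ_c ≈ 1.85 d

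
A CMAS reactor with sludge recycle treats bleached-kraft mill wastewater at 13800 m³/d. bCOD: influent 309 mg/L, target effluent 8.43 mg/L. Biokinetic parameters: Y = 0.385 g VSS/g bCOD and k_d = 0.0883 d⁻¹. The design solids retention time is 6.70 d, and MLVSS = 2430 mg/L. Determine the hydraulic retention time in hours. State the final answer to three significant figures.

Steady-state biomass mass balance: V·X·(1 + k_d·θ_c) = Y·Q·(S₀ − S)·θ_c, so V = 0.385 × 13800 × (309 − 8.43) × 6.70 / [2430 × (1 + 0.0883 × 6.70)] = 1.07×10^7 / 3868 = 2766 m³.
HRT = V/Q = 2766 m³ / 13800 m³·d⁻¹ = 0.2005 d × 24 = 4.811 h.

τ ≈ 4.81 h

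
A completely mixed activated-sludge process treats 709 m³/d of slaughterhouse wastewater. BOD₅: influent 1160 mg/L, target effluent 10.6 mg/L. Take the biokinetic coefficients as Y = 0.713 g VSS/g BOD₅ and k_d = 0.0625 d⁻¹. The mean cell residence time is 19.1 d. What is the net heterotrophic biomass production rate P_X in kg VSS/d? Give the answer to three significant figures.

P_X ≈ 265 kg VSS/d

Correct the yield for decay: Y_obs = Y/(1 + k_d θ_c) = 0.713 / (1 + 0.0625 × 19.1) = 0.713 / 2.194 = 0.3250.
ΔS = 1160 − 10.6 = 1149 mg/L, so the substrate removal rate is 709 × 1149/1000 = 814.9 kg BOD₅/d.
Biomass produced: P_X = Y_obs·Q·ΔS = 0.3250 × 814.9 ≈ 264.9 kg VSS/d.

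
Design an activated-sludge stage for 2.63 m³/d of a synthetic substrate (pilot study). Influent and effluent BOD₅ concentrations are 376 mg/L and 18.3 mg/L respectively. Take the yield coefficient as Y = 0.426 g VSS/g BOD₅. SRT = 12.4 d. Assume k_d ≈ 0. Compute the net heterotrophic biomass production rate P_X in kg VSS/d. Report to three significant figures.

No decay correction is needed, so Y_obs = Y = 0.426.
ΔS = 376 − 18.3 = 357.7 mg/L, so the substrate removal rate is 2.63 × 357.7/1000 = 0.9408 kg BOD₅/d.
Net biomass production P_X = Y_obs × Q·(S₀ − S) = 0.4260 × 0.9408 = 0.4008 kg VSS/d.

P_X ≈ 0.401 kg VSS/d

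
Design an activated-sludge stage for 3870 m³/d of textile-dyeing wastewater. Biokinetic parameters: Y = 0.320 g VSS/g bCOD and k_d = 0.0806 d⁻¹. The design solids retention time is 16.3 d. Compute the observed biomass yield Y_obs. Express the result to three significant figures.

Y_obs = Y / (1 + k_d θ_c) = 0.320 / (1 + 0.0806 × 16.3) = 0.320 / 2.314 = 0.1383.

Y_obs ≈ 0.138 g VSS/g bCOD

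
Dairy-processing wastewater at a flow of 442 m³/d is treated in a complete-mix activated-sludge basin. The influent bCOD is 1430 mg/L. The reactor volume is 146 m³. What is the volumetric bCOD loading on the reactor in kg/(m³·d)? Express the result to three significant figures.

L_v = Q S₀ / V = 442 × 1430 × 10⁻³ / 146.0 = 4.329 kg/(m³·d).

L_v ≈ 4.33 kg bCOD/(m³·d)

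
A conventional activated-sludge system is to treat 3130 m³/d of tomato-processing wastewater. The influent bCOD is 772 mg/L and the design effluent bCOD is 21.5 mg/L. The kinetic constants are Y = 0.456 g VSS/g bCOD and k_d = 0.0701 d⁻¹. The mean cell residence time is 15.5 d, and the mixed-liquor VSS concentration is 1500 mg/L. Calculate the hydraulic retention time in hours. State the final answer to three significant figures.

τ ≈ 40.7 h

From the SRT design equation V = Y Q (S₀−S) θ_c / [X (1 + k_d θ_c)] = 0.456 × 3130 × (772 − 21.5) × 15.5 / [1500 × (1 + 0.0701 × 15.5)] = 1.66×10^7 / 3130 = 5305 m³.
Hydraulic retention time τ = V/Q = 5305 / 3130 = 1.695 d = 40.68 h.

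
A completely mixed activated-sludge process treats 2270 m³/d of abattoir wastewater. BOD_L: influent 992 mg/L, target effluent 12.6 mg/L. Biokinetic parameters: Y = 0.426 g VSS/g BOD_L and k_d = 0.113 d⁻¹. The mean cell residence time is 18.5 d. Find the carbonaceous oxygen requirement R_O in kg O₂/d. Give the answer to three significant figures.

R_O ≈ 1790 kg O₂/d

The observed yield is Y_obs = Y/(1 + k_d·θ_c) = 0.426 / (1 + 0.113 × 18.5) = 0.426 / 3.091 = 0.1378 g VSS per g BOD_L removed.
Substrate removed = Q·(S₀ − S) = 2270 m³/d × (992 − 12.6) g/m³ = 2.22×10^6 g/d = 2223 kg/d.
Net sludge production P_X = 0.1378 × 2223 = 306.5 kg VSS/d.
R_O = Q·ΔS − 1.42 P_X = 2223 − 435.2 = 1788 kg O₂/d.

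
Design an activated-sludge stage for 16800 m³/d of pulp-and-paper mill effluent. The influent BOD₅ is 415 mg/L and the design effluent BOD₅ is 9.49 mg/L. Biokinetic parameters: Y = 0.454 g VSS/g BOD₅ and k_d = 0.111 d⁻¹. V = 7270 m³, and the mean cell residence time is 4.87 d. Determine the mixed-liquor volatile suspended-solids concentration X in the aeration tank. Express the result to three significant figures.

From V·X·(1 + k_d·θ_c) = Y·Q·(S₀ − S)·θ_c: X = 0.454 × 16800 × (415 − 9.49) × 4.87 / [7270 × (1 + 0.111 × 4.87)] = 1345 mg/L.

X ≈ 1340 mg/L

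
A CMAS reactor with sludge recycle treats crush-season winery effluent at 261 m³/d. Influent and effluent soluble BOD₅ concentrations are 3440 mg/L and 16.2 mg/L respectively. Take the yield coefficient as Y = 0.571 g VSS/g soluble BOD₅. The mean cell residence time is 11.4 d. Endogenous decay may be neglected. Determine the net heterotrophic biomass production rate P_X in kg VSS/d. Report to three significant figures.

No decay correction is needed, so Y_obs = Y = 0.571.
Mass of soluble BOD₅ removed per day: Q(S₀ − S) = 261 × 3424 g/m³ = 893.6 kg/d.
So the net sludge growth is P_X = 0.5710 × 893.6 = 510.3 kg VSS/d.

P_X ≈ 510 kg VSS/d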